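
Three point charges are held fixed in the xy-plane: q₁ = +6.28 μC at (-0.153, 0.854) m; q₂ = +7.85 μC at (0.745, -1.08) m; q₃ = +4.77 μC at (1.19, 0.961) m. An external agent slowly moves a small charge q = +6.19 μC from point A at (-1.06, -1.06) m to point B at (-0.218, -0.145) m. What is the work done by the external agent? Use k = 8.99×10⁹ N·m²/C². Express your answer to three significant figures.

0.328 J

For quasistatic motion the external work equals the change in potential energy: W_ext = qΔV = q(V_B − V_A).
At A: distances to the source charges are 2.12 m, 1.81 m, 3.02 m; V_A = Σ kqᵢ/rᵢ = 7.99×10⁴ V.
At B: distances to the source charges are 1.00 m, 1.34 m, 1.79 m; V_B = Σ kqᵢ/rᵢ = 1.33×10⁵ V.
ΔV = V_B − V_A = 5.30×10⁴ V.
W_ext = qΔV = (6.19×10⁻⁶ C)(5.30×10⁴ V) = 0.328 J.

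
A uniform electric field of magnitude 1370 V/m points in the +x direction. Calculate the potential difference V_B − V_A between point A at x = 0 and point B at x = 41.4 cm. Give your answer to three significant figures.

-567 V

In a uniform field, potential decreases in the direction of E: V_B − V_A = −E·Δx.
V_B − V_A = −(1370 V/m)(0.414 m) = -567 V.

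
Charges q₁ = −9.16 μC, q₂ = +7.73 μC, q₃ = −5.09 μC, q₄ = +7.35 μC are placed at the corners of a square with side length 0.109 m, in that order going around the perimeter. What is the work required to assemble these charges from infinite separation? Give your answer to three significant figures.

-11.7 J

The assembly work is the sum of pairwise potential energies, U = Σ_{i<j} kqᵢqⱼ/rᵢⱼ.
The four side pairs have separation 0.109 m and the two diagonal pairs 0.154 m.
Summing all 6 pair terms gives U = -11.7 J.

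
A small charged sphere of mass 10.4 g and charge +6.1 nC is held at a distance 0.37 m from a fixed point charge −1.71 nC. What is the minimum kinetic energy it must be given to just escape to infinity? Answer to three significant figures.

To just escape, total mechanical energy must reach zero at infinity: ½mv²_min + U = 0, so ½mv²_min = −U = |kQq|/r.
|U| = |kQq|/r = (8.99×10⁹ N·m²/C²)(1.71×10⁻⁹)(6.10×10⁻⁹)/(0.370) = 2.53×10⁻⁷ J.

2.53×10⁻⁷ J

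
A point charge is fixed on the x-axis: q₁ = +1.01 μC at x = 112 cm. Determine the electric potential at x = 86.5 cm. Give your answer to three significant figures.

The total potential is the scalar sum of each charge's contribution, V = Σ kqᵢ/rᵢ.
V = k[(1.01×10⁻⁶)/(0.255)] = 3.56×10⁴ V.

3.56×10⁴ V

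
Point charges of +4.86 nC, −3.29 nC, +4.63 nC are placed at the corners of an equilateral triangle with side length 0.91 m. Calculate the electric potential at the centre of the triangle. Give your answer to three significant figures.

106 V

The total potential is the scalar sum of each charge's contribution, V = Σ kqᵢ/rᵢ.
The distance from each vertex to the centroid is a/√3 = 0.525 m.
V = k[(4.86×10⁻⁹)/(0.525) + (-3.29×10⁻⁹)/(0.525) + (4.63×10⁻⁹)/(0.525)] = 106 V.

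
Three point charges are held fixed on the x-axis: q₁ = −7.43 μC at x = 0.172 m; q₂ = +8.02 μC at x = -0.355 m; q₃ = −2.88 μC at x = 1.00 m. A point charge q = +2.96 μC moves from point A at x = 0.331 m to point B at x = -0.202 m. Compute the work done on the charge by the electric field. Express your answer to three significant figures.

The work done by the electric force is W_field = −ΔU = −q(V_B − V_A) = q(V_A − V_B).
At A: distances to the source charges are 0.159 m, 0.686 m, 0.669 m; V_A = Σ kqᵢ/rᵢ = -3.54×10⁵ V.
At B: distances to the source charges are 0.374 m, 0.153 m, 1.20 m; V_B = Σ kqᵢ/rᵢ = 2.71×10⁵ V.
ΔV = V_B − V_A = 6.25×10⁵ V.
W_field = −qΔV = −(2.96×10⁻⁶ C)(6.25×10⁵ V) = -1.85 J.

-1.85 J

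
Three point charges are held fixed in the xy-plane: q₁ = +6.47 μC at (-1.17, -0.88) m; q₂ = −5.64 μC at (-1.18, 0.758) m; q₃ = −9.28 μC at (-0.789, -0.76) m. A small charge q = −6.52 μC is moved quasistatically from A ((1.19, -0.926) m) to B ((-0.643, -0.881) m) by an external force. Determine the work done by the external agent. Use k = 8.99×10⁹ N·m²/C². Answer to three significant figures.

2.11 J

For quasistatic motion the external work equals the change in potential energy: W_ext = qΔV = q(V_B − V_A).
At A: distances to the source charges are 2.36 m, 2.91 m, 1.99 m; V_A = Σ kqᵢ/rᵢ = -3.48×10⁴ V.
At B: distances to the source charges are 0.527 m, 1.72 m, 0.190 m; V_B = Σ kqᵢ/rᵢ = -3.59×10⁵ V.
ΔV = V_B − V_A = -3.24×10⁵ V.
W_ext = qΔV = (-6.52×10⁻⁶ C)(-3.24×10⁵ V) = 2.11 J.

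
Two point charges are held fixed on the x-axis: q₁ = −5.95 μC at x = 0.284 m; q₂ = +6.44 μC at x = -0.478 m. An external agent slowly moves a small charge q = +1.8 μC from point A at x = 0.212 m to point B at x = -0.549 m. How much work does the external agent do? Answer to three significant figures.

2.54 J

For quasistatic motion the external work equals the change in potential energy: W_ext = qΔV = q(V_B − V_A).
At A: distances to the source charges are 0.0720 m, 0.690 m; V_A = Σ kqᵢ/rᵢ = -6.59×10⁵ V.
At B: distances to the source charges are 0.833 m, 0.0710 m; V_B = Σ kqᵢ/rᵢ = 7.51×10⁵ V.
ΔV = V_B − V_A = 1.41×10⁶ V.
W_ext = qΔV = (1.80×10⁻⁶ C)(1.41×10⁶ V) = 2.54 J.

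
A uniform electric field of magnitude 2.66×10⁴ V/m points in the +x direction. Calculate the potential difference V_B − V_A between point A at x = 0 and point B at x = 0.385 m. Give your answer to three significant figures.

-1.02×10⁴ V

In a uniform field, potential decreases in the direction of E: V_B − V_A = −E·Δx.
V_B − V_A = −(2.66×10⁴ V/m)(0.385 m) = -1.02×10⁴ V.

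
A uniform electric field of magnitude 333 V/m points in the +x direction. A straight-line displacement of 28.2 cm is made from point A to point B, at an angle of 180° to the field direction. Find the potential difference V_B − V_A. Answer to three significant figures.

93.9 V

Only the component of displacement along E changes the potential: ΔV = −E·d·cosθ.
ΔV = −(333 V/m)(0.282 m)cos180° = 93.9 V.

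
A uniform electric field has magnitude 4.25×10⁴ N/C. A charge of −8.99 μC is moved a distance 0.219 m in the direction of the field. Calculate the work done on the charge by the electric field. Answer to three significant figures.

The potential change for a displacement 0.219 m in the direction of the field is ΔV = −Ed = -9310 V.
W_field = −qΔV = -0.0837 J.

-0.0837 J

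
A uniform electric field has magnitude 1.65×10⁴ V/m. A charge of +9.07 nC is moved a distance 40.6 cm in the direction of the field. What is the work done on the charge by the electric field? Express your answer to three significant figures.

The potential change for a displacement 40.6 cm in the direction of the field is ΔV = −Ed = -6700 V.
W_field = −qΔV = 6.08×10⁻⁵ J.

6.08×10⁻⁵ J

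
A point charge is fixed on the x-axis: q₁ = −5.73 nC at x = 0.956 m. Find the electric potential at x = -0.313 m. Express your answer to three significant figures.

The total potential is the scalar sum of each charge's contribution, V = Σ kqᵢ/rᵢ.
V = k[(-5.73×10⁻⁹)/(1.27)] = -40.6 V.

-40.6 V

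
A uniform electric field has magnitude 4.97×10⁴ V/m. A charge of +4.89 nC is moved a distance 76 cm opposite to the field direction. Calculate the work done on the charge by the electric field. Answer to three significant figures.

-1.85×10⁻⁴ J

The potential change for a displacement 76 cm opposite to the field direction is ΔV = +Ed = 3.78×10⁴ V.
W_field = −qΔV = -1.85×10⁻⁴ J.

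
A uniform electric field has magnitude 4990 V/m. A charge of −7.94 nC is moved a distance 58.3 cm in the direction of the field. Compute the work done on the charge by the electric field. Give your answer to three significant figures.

-2.31×10⁻⁵ J

The potential change for a displacement 58.3 cm in the direction of the field is ΔV = −Ed = -2910 V.
W_field = −qΔV = -2.31×10⁻⁵ J.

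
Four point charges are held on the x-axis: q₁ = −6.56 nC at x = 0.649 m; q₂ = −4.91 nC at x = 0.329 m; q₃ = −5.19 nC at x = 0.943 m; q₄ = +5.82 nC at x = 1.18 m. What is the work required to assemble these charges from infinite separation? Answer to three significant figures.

The assembly work is the sum of pairwise potential energies, U = Σ_{i<j} kqᵢqⱼ/rᵢⱼ.
Pair separations: r₁₂ = 0.320 m, r₁₃ = 0.294 m, r₁₄ = 0.531 m, r₂₃ = 0.614 m, r₂₄ = 0.851 m, r₃₄ = 0.237 m.
Summing all 6 pair terms gives U = 2.25×10⁻⁷ J.

2.25×10⁻⁷ J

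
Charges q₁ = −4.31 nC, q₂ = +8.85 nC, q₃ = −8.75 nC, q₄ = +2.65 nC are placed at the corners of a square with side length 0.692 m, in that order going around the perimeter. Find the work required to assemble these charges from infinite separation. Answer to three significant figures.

-1.39×10⁻⁶ J

The work to assemble the configuration equals its total potential energy, U = Σ kqᵢqⱼ/rᵢⱼ over all pairs.
The four side pairs have separation 0.692 m and the two diagonal pairs 0.979 m.
Summing all 6 pair terms gives U = -1.39×10⁻⁶ J.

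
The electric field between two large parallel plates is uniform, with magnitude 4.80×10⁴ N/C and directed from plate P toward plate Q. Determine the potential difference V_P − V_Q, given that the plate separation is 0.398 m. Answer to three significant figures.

1.91×10⁴ V

In a uniform field, potential decreases in the direction of E: ΔV = −E·d for a displacement d parallel to E.
Going from Q to P is a displacement of 0.398 m opposite to the field, so V_P − V_Q = +Ed = 1.91×10⁴ V.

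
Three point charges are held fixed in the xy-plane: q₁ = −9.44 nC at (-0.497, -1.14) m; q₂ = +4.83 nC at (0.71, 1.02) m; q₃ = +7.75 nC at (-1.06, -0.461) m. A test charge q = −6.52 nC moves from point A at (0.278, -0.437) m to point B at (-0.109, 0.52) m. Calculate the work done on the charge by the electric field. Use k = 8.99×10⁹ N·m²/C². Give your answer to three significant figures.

The work done by the electric force is W_field = −ΔU = −q(V_B − V_A) = q(V_A − V_B).
At A: distances to the source charges are 1.05 m, 1.52 m, 1.34 m; V_A = Σ kqᵢ/rᵢ = -0.470 V.
At B: distances to the source charges are 1.70 m, 0.960 m, 1.37 m; V_B = Σ kqᵢ/rᵢ = 46.5 V.
ΔV = V_B − V_A = 46.9 V.
W_field = −qΔV = −(-6.52×10⁻⁹ C)(46.9 V) = 3.06×10⁻⁷ J.

3.06×10⁻⁷ J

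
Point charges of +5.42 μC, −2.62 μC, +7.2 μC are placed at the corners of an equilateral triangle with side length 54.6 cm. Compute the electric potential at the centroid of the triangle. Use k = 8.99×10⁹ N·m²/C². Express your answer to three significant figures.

The total potential is the scalar sum of each charge's contribution, V = Σ kqᵢ/rᵢ.
The distance from each vertex to the centroid is a/√3 = 0.315 m.
V = k[(5.42×10⁻⁶)/(0.315) + (-2.62×10⁻⁶)/(0.315) + (7.20×10⁻⁶)/(0.315)] = 2.85×10⁵ V.

2.85×10⁵ V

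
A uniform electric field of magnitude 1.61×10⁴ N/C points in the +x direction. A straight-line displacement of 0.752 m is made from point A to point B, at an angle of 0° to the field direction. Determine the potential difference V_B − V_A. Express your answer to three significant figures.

Only the component of displacement along E changes the potential: ΔV = −E·d·cosθ.
ΔV = −(1.61×10⁴ V/m)(0.752 m)cos0° = -1.21×10⁴ V.

-1.21×10⁴ V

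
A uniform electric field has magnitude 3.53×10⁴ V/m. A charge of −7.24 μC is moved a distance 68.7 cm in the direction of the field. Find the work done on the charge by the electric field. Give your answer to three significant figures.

-0.176 J

The potential change for a displacement 68.7 cm in the direction of the field is ΔV = −Ed = -2.43×10⁴ V.
W_field = −qΔV = -0.176 J.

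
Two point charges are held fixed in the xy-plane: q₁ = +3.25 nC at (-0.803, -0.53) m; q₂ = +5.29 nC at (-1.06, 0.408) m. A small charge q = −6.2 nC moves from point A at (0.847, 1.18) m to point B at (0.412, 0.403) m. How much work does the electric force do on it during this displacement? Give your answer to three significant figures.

9.90×10⁻⁸ J

The work done by the electric force is W_field = −ΔU = −q(V_B − V_A) = q(V_A − V_B).
At A: distances to the source charges are 2.38 m, 2.06 m; V_A = Σ kqᵢ/rᵢ = 35.4 V.
At B: distances to the source charges are 1.53 m, 1.47 m; V_B = Σ kqᵢ/rᵢ = 51.4 V.
ΔV = V_B − V_A = 16.0 V.
W_field = −qΔV = −(-6.20×10⁻⁹ C)(16.0 V) = 9.90×10⁻⁸ J.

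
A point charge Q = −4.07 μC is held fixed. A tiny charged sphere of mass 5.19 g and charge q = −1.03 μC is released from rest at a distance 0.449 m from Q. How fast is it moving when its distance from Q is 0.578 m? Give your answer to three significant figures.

Only the electrostatic force acts, so mechanical energy is conserved: ½mv² = U₁ − U₂ = kQq(1/r₁ − 1/r₂).
U₁ − U₂ = (8.99×10⁹ N·m²/C²)(-4.07×10⁻⁶ C)(-1.03×10⁻⁶ C)(1/0.449 − 1/0.578) = 0.0187 J.
v = √(2·0.0187/5.19×10⁻³) = 2.69 m/s.

2.69 m/s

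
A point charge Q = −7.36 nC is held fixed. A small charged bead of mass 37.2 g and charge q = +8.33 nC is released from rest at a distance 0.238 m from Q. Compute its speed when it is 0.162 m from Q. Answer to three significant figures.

7.64×10⁻³ m/s

Only the electrostatic force acts, so mechanical energy is conserved: ½mv² = U₁ − U₂ = kQq(1/r₁ − 1/r₂).
U₁ − U₂ = (8.99×10⁹ N·m²/C²)(-7.36×10⁻⁹ C)(8.33×10⁻⁹ C)(1/0.238 − 1/0.162) = 1.09×10⁻⁶ J.
v = √(2·1.09×10⁻⁶/0.0372) = 7.64×10⁻³ m/s.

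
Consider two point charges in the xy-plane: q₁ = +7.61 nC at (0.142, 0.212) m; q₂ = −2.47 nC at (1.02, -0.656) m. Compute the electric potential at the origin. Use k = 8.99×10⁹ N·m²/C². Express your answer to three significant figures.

250 V

The total potential is the scalar sum of each charge's contribution, V = Σ kqᵢ/rᵢ.
Distances from the field point to each charge: r₁ = 0.255 m, r₂ = 1.21 m.
V = k[(7.61×10⁻⁹)/(0.255) + (-2.47×10⁻⁹)/(1.21)] = 250 V.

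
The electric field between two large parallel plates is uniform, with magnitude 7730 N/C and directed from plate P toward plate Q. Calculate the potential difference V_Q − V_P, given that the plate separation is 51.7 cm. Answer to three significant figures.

In a uniform field, potential decreases in the direction of E: ΔV = −E·d for a displacement d parallel to E.
Going from P to Q is a displacement of 51.7 cm along the field, so V_Q − V_P = −Ed = -4000 V.

-4000 V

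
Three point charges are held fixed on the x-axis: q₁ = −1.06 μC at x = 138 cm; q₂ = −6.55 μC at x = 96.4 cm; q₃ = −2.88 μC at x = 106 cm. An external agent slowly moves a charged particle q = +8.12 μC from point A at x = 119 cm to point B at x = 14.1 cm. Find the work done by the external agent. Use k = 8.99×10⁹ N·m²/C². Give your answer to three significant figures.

For quasistatic motion the external work equals the change in potential energy: W_ext = qΔV = q(V_B − V_A).
At A: distances to the source charges are 0.190 m, 0.226 m, 0.130 m; V_A = Σ kqᵢ/rᵢ = -5.10×10⁵ V.
At B: distances to the source charges are 1.24 m, 0.823 m, 0.919 m; V_B = Σ kqᵢ/rᵢ = -1.07×10⁵ V.
ΔV = V_B − V_A = 4.02×10⁵ V.
W_ext = qΔV = (8.12×10⁻⁶ C)(4.02×10⁵ V) = 3.27 J.

3.27 J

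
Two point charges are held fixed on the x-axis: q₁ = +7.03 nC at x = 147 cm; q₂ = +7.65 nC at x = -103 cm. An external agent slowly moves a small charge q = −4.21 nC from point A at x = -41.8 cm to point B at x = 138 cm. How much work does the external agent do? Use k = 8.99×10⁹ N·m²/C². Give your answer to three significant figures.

-2.46×10⁻⁶ J

For quasistatic motion the external work equals the change in potential energy: W_ext = qΔV = q(V_B − V_A).
At A: distances to the source charges are 1.89 m, 0.612 m; V_A = Σ kqᵢ/rᵢ = 146 V.
At B: distances to the source charges are 0.0900 m, 2.41 m; V_B = Σ kqᵢ/rᵢ = 731 V.
ΔV = V_B − V_A = 585 V.
W_ext = qΔV = (-4.21×10⁻⁹ C)(585 V) = -2.46×10⁻⁶ J.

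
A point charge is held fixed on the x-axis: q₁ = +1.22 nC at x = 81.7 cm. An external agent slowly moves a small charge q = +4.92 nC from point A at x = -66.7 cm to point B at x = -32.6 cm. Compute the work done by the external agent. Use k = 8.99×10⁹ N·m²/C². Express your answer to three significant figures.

For quasistatic motion the external work equals the change in potential energy: W_ext = qΔV = q(V_B − V_A).
At A: distance to the source charge is 1.48 m; V_A = kq₁/r = 7.39 V.
At B: distance to the source charge is 1.14 m; V_B = kq₁/r = 9.60 V.
ΔV = V_B − V_A = 2.20 V.
W_ext = qΔV = (4.92×10⁻⁹ C)(2.20 V) = 1.08×10⁻⁸ J.

1.08×10⁻⁸ J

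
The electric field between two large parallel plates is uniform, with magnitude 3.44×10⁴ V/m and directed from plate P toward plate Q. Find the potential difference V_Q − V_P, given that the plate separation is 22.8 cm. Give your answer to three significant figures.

-7840 V

In a uniform field, potential decreases in the direction of E: ΔV = −E·d for a displacement d parallel to E.
Going from P to Q is a displacement of 22.8 cm along the field, so V_Q − V_P = −Ed = -7840 V.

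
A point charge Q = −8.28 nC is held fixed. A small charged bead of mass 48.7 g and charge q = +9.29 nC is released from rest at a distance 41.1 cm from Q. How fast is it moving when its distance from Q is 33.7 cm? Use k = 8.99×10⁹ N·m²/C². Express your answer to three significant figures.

3.90×10⁻³ m/s

Only the electrostatic force acts, so mechanical energy is conserved: ½mv² = U₁ − U₂ = kQq(1/r₁ − 1/r₂).
U₁ − U₂ = (8.99×10⁹ N·m²/C²)(-8.28×10⁻⁹ C)(9.29×10⁻⁹ C)(1/0.411 − 1/0.337) = 3.69×10⁻⁷ J.
v = √(2·3.69×10⁻⁷/0.0487) = 3.90×10⁻³ m/s.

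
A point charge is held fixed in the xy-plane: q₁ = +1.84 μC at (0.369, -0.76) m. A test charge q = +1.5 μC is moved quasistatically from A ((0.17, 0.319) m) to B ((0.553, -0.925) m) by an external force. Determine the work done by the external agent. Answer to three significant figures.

For quasistatic motion the external work equals the change in potential energy: W_ext = qΔV = q(V_B − V_A).
At A: distance to the source charge is 1.10 m; V_A = kq₁/r = 1.51×10⁴ V.
At B: distance to the source charge is 0.247 m; V_B = kq₁/r = 6.69×10⁴ V.
ΔV = V_B − V_A = 5.19×10⁴ V.
W_ext = qΔV = (1.50×10⁻⁶ C)(5.19×10⁴ V) = 0.0778 J.

0.0778 J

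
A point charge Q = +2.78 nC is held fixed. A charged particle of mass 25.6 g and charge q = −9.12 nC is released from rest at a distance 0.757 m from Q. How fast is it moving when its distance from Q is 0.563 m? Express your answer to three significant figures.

Only the electrostatic force acts, so mechanical energy is conserved: ½mv² = U₁ − U₂ = kQq(1/r₁ − 1/r₂).
U₁ − U₂ = (8.99×10⁹ N·m²/C²)(2.78×10⁻⁹ C)(-9.12×10⁻⁹ C)(1/0.757 − 1/0.563) = 1.04×10⁻⁷ J.
v = √(2·1.04×10⁻⁷/0.0256) = 2.85×10⁻³ m/s.

2.85×10⁻³ m/s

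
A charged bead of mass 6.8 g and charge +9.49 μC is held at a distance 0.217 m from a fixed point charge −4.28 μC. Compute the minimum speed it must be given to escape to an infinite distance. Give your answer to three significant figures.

To just escape, total mechanical energy must reach zero at infinity: ½mv²_min + U = 0, so ½mv²_min = −U = |kQq|/r.
|U| = |kQq|/r = (8.99×10⁹ N·m²/C²)(4.28×10⁻⁶)(9.49×10⁻⁶)/(0.217) = 1.68 J.
v_min = √(2|U|/m) = √(2·1.68/6.80×10⁻³) = 22.2 m/s.

22.2 m/s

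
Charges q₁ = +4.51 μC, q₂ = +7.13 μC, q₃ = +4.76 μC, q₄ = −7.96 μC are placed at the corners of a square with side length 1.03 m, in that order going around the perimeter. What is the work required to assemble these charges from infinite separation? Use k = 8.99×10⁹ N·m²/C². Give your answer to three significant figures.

-0.285 J

The work to assemble the configuration equals its total potential energy, U = Σ kqᵢqⱼ/rᵢⱼ over all pairs.
The four side pairs have separation 1.03 m and the two diagonal pairs 1.46 m.
Summing all 6 pair terms gives U = -0.285 J.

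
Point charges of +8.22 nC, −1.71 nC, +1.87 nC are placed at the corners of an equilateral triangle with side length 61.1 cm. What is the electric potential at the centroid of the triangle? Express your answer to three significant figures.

The total potential is the scalar sum of each charge's contribution, V = Σ kqᵢ/rᵢ.
The distance from each vertex to the centroid is a/√3 = 0.353 m.
V = k[(8.22×10⁻⁹)/(0.353) + (-1.71×10⁻⁹)/(0.353) + (1.87×10⁻⁹)/(0.353)] = 214 V.

214 V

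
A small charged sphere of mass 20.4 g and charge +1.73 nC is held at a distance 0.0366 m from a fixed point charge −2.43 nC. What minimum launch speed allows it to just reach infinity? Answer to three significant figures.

0.0101 m/s

To just escape, total mechanical energy must reach zero at infinity: ½mv²_min + U = 0, so ½mv²_min = −U = |kQq|/r.
|U| = |kQq|/r = (8.99×10⁹ N·m²/C²)(2.43×10⁻⁹)(1.73×10⁻⁹)/(0.0366) = 1.03×10⁻⁶ J.
v_min = √(2|U|/m) = √(2·1.03×10⁻⁶/0.0204) = 0.0101 m/s.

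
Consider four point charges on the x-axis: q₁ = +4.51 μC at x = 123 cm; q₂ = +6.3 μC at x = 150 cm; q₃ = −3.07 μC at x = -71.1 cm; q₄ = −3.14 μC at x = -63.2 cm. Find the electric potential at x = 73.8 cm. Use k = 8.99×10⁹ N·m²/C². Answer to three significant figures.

1.17×10⁵ V

The total potential is the scalar sum of each charge's contribution, V = Σ kqᵢ/rᵢ.
Distances from the field point to each charge: r₁ = 0.492 m, r₂ = 0.762 m, r₃ = 1.45 m, r₄ = 1.37 m.
V = k[(4.51×10⁻⁶)/(0.492) + (6.30×10⁻⁶)/(0.762) + (-3.07×10⁻⁶)/(1.45) + (-3.14×10⁻⁶)/(1.37)] = 1.17×10⁵ V.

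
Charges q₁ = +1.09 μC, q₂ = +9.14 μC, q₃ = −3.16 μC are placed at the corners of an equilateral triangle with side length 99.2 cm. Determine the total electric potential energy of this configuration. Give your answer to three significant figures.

The work to assemble the configuration equals its total potential energy, U = Σ kqᵢqⱼ/rᵢⱼ over all pairs.
All three pair separations equal the side length, 0.992 m.
U = (0.0903) + (-0.0312) + (-0.262) = -0.203 J.

-0.203 J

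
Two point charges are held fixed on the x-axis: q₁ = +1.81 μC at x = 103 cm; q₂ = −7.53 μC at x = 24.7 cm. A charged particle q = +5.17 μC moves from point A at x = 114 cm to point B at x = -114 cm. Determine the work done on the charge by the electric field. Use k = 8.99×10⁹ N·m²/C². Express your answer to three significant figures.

The work done by the electric force is W_field = −ΔU = −q(V_B − V_A) = q(V_A − V_B).
At A: distances to the source charges are 0.110 m, 0.893 m; V_A = Σ kqᵢ/rᵢ = 7.21×10⁴ V.
At B: distances to the source charges are 2.17 m, 1.39 m; V_B = Σ kqᵢ/rᵢ = -4.13×10⁴ V.
ΔV = V_B − V_A = -1.13×10⁵ V.
W_field = −qΔV = −(5.17×10⁻⁶ C)(-1.13×10⁵ V) = 0.586 J.

0.586 J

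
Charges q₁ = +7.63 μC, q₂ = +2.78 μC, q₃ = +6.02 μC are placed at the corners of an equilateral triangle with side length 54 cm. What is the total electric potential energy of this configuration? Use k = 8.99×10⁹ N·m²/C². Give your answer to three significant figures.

1.40 J

The work to assemble the configuration equals its total potential energy, U = Σ kqᵢqⱼ/rᵢⱼ over all pairs.
All three pair separations equal the side length, 0.540 m.
U = (0.353) + (0.765) + (0.279) = 1.40 J.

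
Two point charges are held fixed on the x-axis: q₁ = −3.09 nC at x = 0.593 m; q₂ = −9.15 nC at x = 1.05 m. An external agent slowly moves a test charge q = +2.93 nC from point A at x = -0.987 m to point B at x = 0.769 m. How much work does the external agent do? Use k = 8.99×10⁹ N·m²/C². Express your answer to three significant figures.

For quasistatic motion the external work equals the change in potential energy: W_ext = qΔV = q(V_B − V_A).
At A: distances to the source charges are 1.58 m, 2.04 m; V_A = Σ kqᵢ/rᵢ = -58.0 V.
At B: distances to the source charges are 0.176 m, 0.281 m; V_B = Σ kqᵢ/rᵢ = -451 V.
ΔV = V_B − V_A = -393 V.
W_ext = qΔV = (2.93×10⁻⁹ C)(-393 V) = -1.15×10⁻⁶ J.

-1.15×10⁻⁶ J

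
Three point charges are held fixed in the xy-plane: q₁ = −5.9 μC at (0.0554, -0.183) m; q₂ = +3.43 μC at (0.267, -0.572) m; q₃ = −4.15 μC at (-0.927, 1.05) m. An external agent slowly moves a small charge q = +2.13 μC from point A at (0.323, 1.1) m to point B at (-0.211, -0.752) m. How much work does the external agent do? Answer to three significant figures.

0.0183 J

For quasistatic motion the external work equals the change in potential energy: W_ext = qΔV = q(V_B − V_A).
At A: distances to the source charges are 1.31 m, 1.67 m, 1.25 m; V_A = Σ kqᵢ/rᵢ = -5.19×10⁴ V.
At B: distances to the source charges are 0.628 m, 0.511 m, 1.94 m; V_B = Σ kqᵢ/rᵢ = -4.33×10⁴ V.
ΔV = V_B − V_A = 8570 V.
W_ext = qΔV = (2.13×10⁻⁶ C)(8570 V) = 0.0183 J.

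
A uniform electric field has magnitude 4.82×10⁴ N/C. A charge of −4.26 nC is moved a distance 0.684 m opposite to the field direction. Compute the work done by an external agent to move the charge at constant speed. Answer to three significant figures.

The potential change for a displacement 0.684 m opposite to the field direction is ΔV = +Ed = 3.30×10⁴ V.
W_ext = qΔV = -1.40×10⁻⁴ J.

-1.40×10⁻⁴ J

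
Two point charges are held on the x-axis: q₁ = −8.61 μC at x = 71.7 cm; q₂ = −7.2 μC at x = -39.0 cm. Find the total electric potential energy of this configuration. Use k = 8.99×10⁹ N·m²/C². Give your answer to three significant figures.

0.503 J

The assembly work is the sum of pairwise potential energies, U = Σ_{i<j} kqᵢqⱼ/rᵢⱼ.
Pair separations: r₁₂ = 1.11 m.
U = (0.503) = 0.503 J.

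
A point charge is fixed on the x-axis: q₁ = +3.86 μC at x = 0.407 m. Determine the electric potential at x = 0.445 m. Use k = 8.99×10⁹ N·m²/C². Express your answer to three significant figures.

9.13×10⁵ V

Electric potential is a scalar, so the contributions from each charge add algebraically: V = Σ kqᵢ/rᵢ.
V = k[(3.86×10⁻⁶)/(0.0380)] = 9.13×10⁵ V.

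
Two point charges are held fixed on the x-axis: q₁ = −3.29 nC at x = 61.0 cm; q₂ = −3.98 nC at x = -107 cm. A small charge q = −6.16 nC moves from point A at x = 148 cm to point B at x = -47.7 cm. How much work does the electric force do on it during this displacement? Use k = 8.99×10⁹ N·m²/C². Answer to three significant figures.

-2.43×10⁻⁷ J

The work done by the electric force is W_field = −ΔU = −q(V_B − V_A) = q(V_A − V_B).
At A: distances to the source charges are 0.870 m, 2.55 m; V_A = Σ kqᵢ/rᵢ = -48.0 V.
At B: distances to the source charges are 1.09 m, 0.593 m; V_B = Σ kqᵢ/rᵢ = -87.5 V.
ΔV = V_B − V_A = -39.5 V.
W_field = −qΔV = −(-6.16×10⁻⁹ C)(-39.5 V) = -2.43×10⁻⁷ J.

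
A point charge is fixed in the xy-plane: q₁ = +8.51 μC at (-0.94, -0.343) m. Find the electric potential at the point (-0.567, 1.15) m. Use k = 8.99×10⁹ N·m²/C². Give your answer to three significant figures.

The total potential is the scalar sum of each charge's contribution, V = Σ kqᵢ/rᵢ.
Distances from the field point to each charge: r₁ = 1.54 m.
V = k[(8.51×10⁻⁶)/(1.54)] = 4.97×10⁴ V.

4.97×10⁴ V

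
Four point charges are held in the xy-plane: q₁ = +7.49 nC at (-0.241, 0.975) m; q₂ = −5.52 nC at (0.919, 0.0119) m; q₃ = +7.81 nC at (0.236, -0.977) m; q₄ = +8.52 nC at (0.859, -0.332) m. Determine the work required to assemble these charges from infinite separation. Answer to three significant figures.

-5.16×10⁻⁷ J

The assembly work is the sum of pairwise potential energies, U = Σ_{i<j} kqᵢqⱼ/rᵢⱼ.
Pair separations: r₁₂ = 1.51 m, r₁₃ = 2.01 m, r₁₄ = 1.71 m, r₂₃ = 1.20 m, r₂₄ = 0.349 m, r₃₄ = 0.897 m.
Summing all 6 pair terms gives U = -5.16×10⁻⁷ J.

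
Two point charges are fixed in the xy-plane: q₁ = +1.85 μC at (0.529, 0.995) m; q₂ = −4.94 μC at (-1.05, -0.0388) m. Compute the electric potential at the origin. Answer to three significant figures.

Electric potential is a scalar, so the contributions from each charge add algebraically: V = Σ kqᵢ/rᵢ.
Distances from the field point to each charge: r₁ = 1.13 m, r₂ = 1.05 m.
V = k[(1.85×10⁻⁶)/(1.13) + (-4.94×10⁻⁶)/(1.05)] = -2.75×10⁴ V.

-2.75×10⁴ V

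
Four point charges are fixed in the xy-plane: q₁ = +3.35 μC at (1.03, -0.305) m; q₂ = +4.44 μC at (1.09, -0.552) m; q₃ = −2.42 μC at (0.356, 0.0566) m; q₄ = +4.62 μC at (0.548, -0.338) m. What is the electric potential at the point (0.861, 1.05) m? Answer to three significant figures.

Electric potential is a scalar, so the contributions from each charge add algebraically: V = Σ kqᵢ/rᵢ.
Distances from the field point to each charge: r₁ = 1.37 m, r₂ = 1.62 m, r₃ = 1.11 m, r₄ = 1.42 m.
V = k[(3.35×10⁻⁶)/(1.37) + (4.44×10⁻⁶)/(1.62) + (-2.42×10⁻⁶)/(1.11) + (4.62×10⁻⁶)/(1.42)] = 5.64×10⁴ V.

5.64×10⁴ V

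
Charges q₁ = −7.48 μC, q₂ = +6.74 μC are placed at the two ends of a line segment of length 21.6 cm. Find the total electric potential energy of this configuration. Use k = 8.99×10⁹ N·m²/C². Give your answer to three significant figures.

The work to assemble the configuration equals its total potential energy, U = Σ kqᵢqⱼ/rᵢⱼ over all pairs.
The separation is r = 0.216 m.
U = (-2.10) = -2.10 J.

-2.10 J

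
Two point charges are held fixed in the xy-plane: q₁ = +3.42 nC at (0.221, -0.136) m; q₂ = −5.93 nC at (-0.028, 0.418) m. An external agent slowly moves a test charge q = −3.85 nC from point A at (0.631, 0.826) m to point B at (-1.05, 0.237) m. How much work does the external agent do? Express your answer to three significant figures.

-4.32×10⁻⁸ J

For quasistatic motion the external work equals the change in potential energy: W_ext = qΔV = q(V_B − V_A).
At A: distances to the source charges are 1.05 m, 0.775 m; V_A = Σ kqᵢ/rᵢ = -39.4 V.
At B: distances to the source charges are 1.32 m, 1.04 m; V_B = Σ kqᵢ/rᵢ = -28.2 V.
ΔV = V_B − V_A = 11.2 V.
W_ext = qΔV = (-3.85×10⁻⁹ C)(11.2 V) = -4.32×10⁻⁸ J.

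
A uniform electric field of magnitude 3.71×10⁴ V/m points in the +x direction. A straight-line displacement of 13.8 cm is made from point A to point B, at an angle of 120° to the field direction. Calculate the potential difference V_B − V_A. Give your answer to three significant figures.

Only the component of displacement along E changes the potential: ΔV = −E·d·cosθ.
ΔV = −(3.71×10⁴ V/m)(0.138 m)cos120° = 2560 V.

2560 V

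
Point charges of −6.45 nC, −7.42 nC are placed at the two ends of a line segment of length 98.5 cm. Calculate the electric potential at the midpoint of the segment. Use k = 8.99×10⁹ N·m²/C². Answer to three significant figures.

-253 V

The total potential is the scalar sum of each charge's contribution, V = Σ kqᵢ/rᵢ.
Each charge is 0.492 m from the midpoint.
V = k[(-6.45×10⁻⁹)/(0.492) + (-7.42×10⁻⁹)/(0.492)] = -253 V.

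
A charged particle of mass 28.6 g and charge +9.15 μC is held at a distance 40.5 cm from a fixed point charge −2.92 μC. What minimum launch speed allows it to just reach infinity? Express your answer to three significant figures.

6.44 m/s

To just escape, total mechanical energy must reach zero at infinity: ½mv²_min + U = 0, so ½mv²_min = −U = |kQq|/r.
|U| = |kQq|/r = (8.99×10⁹ N·m²/C²)(2.92×10⁻⁶)(9.15×10⁻⁶)/(0.405) = 0.593 J.
v_min = √(2|U|/m) = √(2·0.593/0.0286) = 6.44 m/s.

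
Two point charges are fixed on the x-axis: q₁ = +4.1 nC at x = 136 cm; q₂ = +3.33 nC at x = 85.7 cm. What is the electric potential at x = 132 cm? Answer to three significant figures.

986 V

The total potential is the scalar sum of each charge's contribution, V = Σ kqᵢ/rᵢ.
Distances from the field point to each charge: r₁ = 0.0400 m, r₂ = 0.463 m.
V = k[(4.10×10⁻⁹)/(0.0400) + (3.33×10⁻⁹)/(0.463)] = 986 V.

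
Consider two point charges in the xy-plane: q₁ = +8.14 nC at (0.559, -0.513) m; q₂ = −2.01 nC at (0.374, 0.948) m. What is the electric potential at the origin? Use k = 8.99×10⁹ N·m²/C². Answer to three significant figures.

Electric potential is a scalar, so the contributions from each charge add algebraically: V = Σ kqᵢ/rᵢ.
Distances from the field point to each charge: r₁ = 0.759 m, r₂ = 1.02 m.
V = k[(8.14×10⁻⁹)/(0.759) + (-2.01×10⁻⁹)/(1.02)] = 78.7 V.

78.7 V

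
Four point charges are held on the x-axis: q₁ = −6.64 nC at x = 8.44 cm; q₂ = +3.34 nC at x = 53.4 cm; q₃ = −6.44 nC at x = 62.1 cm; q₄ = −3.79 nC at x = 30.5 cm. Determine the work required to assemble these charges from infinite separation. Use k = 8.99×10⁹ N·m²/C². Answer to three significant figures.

-7.27×10⁻⁷ J

The work to assemble the configuration equals its total potential energy, U = Σ kqᵢqⱼ/rᵢⱼ over all pairs.
Pair separations: r₁₂ = 0.450 m, r₁₃ = 0.537 m, r₁₄ = 0.221 m, r₂₃ = 0.0870 m, r₂₄ = 0.229 m, r₃₄ = 0.316 m.
Summing all 6 pair terms gives U = -7.27×10⁻⁷ J.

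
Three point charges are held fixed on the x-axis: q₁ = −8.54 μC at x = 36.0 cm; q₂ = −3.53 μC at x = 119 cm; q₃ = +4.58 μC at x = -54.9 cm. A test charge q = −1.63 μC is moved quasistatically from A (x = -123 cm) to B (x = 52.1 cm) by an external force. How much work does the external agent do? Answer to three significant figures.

0.790 J

For quasistatic motion the external work equals the change in potential energy: W_ext = qΔV = q(V_B − V_A).
At A: distances to the source charges are 1.59 m, 2.42 m, 0.681 m; V_A = Σ kqᵢ/rᵢ = -938 V.
At B: distances to the source charges are 0.161 m, 0.669 m, 1.07 m; V_B = Σ kqᵢ/rᵢ = -4.86×10⁵ V.
ΔV = V_B − V_A = -4.85×10⁵ V.
W_ext = qΔV = (-1.63×10⁻⁶ C)(-4.85×10⁵ V) = 0.790 J.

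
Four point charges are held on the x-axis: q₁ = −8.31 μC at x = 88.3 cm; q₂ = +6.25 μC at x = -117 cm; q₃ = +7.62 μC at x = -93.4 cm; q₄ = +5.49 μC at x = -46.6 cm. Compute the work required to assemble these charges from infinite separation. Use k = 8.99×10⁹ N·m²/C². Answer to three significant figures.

2.21 J

The assembly work is the sum of pairwise potential energies, U = Σ_{i<j} kqᵢqⱼ/rᵢⱼ.
Pair separations: r₁₂ = 2.05 m, r₁₃ = 1.82 m, r₁₄ = 1.35 m, r₂₃ = 0.236 m, r₂₄ = 0.704 m, r₃₄ = 0.468 m.
Summing all 6 pair terms gives U = 2.21 J.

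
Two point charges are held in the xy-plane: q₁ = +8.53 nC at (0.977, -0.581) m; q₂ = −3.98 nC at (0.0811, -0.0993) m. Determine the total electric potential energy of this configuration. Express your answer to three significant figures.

The work to assemble the configuration equals its total potential energy, U = Σ kqᵢqⱼ/rᵢⱼ over all pairs.
Pair separations: r₁₂ = 1.02 m.
U = (-3.00×10⁻⁷) = -3.00×10⁻⁷ J.

-3.00×10⁻⁷ J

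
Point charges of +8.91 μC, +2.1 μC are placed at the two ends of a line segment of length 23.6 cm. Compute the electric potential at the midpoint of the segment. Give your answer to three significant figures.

8.39×10⁵ V

The total potential is the scalar sum of each charge's contribution, V = Σ kqᵢ/rᵢ.
Each charge is 0.118 m from the midpoint.
V = k[(8.91×10⁻⁶)/(0.118) + (2.10×10⁻⁶)/(0.118)] = 8.39×10⁵ V.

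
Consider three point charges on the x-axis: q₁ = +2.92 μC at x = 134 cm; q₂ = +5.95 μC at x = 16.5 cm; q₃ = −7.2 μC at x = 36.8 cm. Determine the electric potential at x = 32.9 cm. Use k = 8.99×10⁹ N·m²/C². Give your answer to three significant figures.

The total potential is the scalar sum of each charge's contribution, V = Σ kqᵢ/rᵢ.
Distances from the field point to each charge: r₁ = 1.01 m, r₂ = 0.164 m, r₃ = 0.0390 m.
V = k[(2.92×10⁻⁶)/(1.01) + (5.95×10⁻⁶)/(0.164) + (-7.20×10⁻⁶)/(0.0390)] = -1.31×10⁶ V.

-1.31×10⁶ V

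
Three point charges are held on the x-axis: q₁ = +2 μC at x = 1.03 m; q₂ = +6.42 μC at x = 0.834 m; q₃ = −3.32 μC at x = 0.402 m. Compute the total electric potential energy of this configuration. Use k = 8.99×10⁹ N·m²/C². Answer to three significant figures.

The assembly work is the sum of pairwise potential energies, U = Σ_{i<j} kqᵢqⱼ/rᵢⱼ.
Pair separations: r₁₂ = 0.196 m, r₁₃ = 0.628 m, r₂₃ = 0.432 m.
U = (0.589) + (-0.0951) + (-0.444) = 0.0503 J.

0.0503 J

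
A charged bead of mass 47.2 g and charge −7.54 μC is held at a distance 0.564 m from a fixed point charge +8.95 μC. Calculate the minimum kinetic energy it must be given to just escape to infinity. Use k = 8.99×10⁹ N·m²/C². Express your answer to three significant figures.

1.08 J

To just escape, total mechanical energy must reach zero at infinity: ½mv²_min + U = 0, so ½mv²_min = −U = |kQq|/r.
|U| = |kQq|/r = (8.99×10⁹ N·m²/C²)(8.95×10⁻⁶)(7.54×10⁻⁶)/(0.564) = 1.08 J.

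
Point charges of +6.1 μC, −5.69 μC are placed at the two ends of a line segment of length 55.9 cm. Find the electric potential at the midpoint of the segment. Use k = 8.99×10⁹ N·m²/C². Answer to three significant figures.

The total potential is the scalar sum of each charge's contribution, V = Σ kqᵢ/rᵢ.
Each charge is 0.279 m from the midpoint.
V = k[(6.10×10⁻⁶)/(0.279) + (-5.69×10⁻⁶)/(0.279)] = 1.32×10⁴ V.

1.32×10⁴ V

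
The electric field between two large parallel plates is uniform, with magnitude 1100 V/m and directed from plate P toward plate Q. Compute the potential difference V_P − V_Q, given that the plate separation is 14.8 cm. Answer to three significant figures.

163 V

In a uniform field, potential decreases in the direction of E: ΔV = −E·d for a displacement d parallel to E.
Going from Q to P is a displacement of 14.8 cm opposite to the field, so V_P − V_Q = +Ed = 163 V.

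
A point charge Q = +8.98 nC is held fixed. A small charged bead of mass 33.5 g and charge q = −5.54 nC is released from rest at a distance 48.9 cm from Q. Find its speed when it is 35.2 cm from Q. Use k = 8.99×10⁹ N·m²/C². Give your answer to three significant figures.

Only the electrostatic force acts, so mechanical energy is conserved: ½mv² = U₁ − U₂ = kQq(1/r₁ − 1/r₂).
U₁ − U₂ = (8.99×10⁹ N·m²/C²)(8.98×10⁻⁹ C)(-5.54×10⁻⁹ C)(1/0.489 − 1/0.352) = 3.56×10⁻⁷ J.
v = √(2·3.56×10⁻⁷/0.0335) = 4.61×10⁻³ m/s.

4.61×10⁻³ m/s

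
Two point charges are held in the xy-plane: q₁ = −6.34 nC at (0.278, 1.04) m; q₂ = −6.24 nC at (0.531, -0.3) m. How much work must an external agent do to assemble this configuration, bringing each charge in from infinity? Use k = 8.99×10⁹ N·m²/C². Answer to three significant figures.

The work to assemble the configuration equals its total potential energy, U = Σ kqᵢqⱼ/rᵢⱼ over all pairs.
Pair separations: r₁₂ = 1.36 m.
U = (2.61×10⁻⁷) = 2.61×10⁻⁷ J.

2.61×10⁻⁷ J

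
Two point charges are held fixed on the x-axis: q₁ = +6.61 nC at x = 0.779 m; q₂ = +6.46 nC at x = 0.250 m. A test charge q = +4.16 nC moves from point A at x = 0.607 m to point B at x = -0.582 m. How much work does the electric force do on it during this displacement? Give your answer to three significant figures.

1.64×10⁻⁶ J

The work done by the electric force is W_field = −ΔU = −q(V_B − V_A) = q(V_A − V_B).
At A: distances to the source charges are 0.172 m, 0.357 m; V_A = Σ kqᵢ/rᵢ = 508 V.
At B: distances to the source charges are 1.36 m, 0.832 m; V_B = Σ kqᵢ/rᵢ = 113 V.
ΔV = V_B − V_A = -395 V.
W_field = −qΔV = −(4.16×10⁻⁹ C)(-395 V) = 1.64×10⁻⁶ J.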